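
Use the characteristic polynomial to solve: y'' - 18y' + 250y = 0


Characteristic equation: r² - 18r + 250 = 0.
Discriminant is negative; roots r = 9 ± 13i (complex conjugate pair).
General solution uses e^(α x)(C₁ cos(β x) + C₂ sin(β x)): y = e^(9x)(C₁cos(13x) + C₂sin(13x)).


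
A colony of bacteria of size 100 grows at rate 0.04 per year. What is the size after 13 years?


The ODE dP/dt = 0.04P has solution P(t) = P(0)e^(0.04t).
Substitute P(0) = 100 and t = 13: P(13) = 100 e^(0.52) ≈ 168.


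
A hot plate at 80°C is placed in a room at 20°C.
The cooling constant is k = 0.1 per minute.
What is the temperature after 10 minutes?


Newton's law: dT/dt = -k(T - T_a) has solution T(t) = T_a + (T₀ - T_a)e^(-kt).
Plug in T_a = 20, T₀ = 80, k = 0.1, t = 10: T(10) = 20 + (60)e^(-1.00) ≈ 42.1°C.


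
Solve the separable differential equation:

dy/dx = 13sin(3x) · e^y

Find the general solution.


Separate: e^(-y) dy = 13sin(3x) dx.
Integrate: -e^(-y) = -(13/3)cos(3x) + C₀.
Rearrange: e^(-y) = (13/3)cos(3x) + C.


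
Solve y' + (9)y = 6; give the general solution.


P(x) = 9, Q(x) = 6; integrating factor μ = e^(9x).
(μ y)' = 6e^(9x) ⇒ μ y = (2/3)e^(9x) + C.
Divide by μ: y = 2/3 + Ce^(-9x).


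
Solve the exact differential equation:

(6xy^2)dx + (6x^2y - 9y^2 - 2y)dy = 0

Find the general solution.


Check exactness: ∂M/∂y = 12xy and ∂N/∂x = 12xy; equal, so the equation is exact.
Integrate M with respect to x (treating y as constant): ∫M dx = 3x^2y^2 + h(y).
Differentiate w.r.t. y and set equal to N: the x-dependent terms already match, leaving h'(y) = -9y^2 - 2y. Integrate: h(y) = -3y^3 - y^2.
So F(x,y) = 3x^2y^2 - 3y^3 - y^2.
General solution: 3x^2y^2 - 3y^3 - y^2 = C.


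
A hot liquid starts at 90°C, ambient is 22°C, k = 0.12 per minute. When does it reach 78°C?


From T(t) = T_a + (T₀ - T_a)e^(-kt), set T(t) = 78:
(78 - 22) / (90 - 22) = e^(-0.12t), so t = -ln(0.824)/0.12 ≈ 1.6 minutes.


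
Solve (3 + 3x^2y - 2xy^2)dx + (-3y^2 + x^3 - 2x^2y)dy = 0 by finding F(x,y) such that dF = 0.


Check exactness: ∂M/∂y = 3x^2 - 4xy and ∂N/∂x = 3x^2 - 4xy; equal, so the equation is exact.
Integrate M with respect to x (treating y as constant): ∫M dx = 3x + x^3y - x^2y^2 + h(y).
Differentiate w.r.t. y and set equal to N: the x-dependent terms already match, leaving h'(y) = -3y^2. Integrate: h(y) = -y^3.
So F(x,y) = -y^3 + 3x + x^3y - x^2y^2.
General solution: -y^3 + 3x + x^3y - x^2y^2 = C.


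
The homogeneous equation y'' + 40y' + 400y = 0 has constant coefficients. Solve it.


Characteristic equation: r² + 40r + 400 = 0, i.e. (r + 20)² = 0.
Repeated root r = -20; include an x factor for the second linearly independent solution.
General solution: y = (C₁ + C₂x)e^(-20x).


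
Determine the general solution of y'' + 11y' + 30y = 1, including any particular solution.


Characteristic roots of r² + 11r + 30 = 0 are -5, -6.
y_h = C₁e^(-5x) + C₂e^(-6x).
Constant forcing; try y_p = A. Then 30A = 1 ⇒ A = 1/30.
General solution: y = C₁e^(-5x) + C₂e^(-6x) + 1/30.


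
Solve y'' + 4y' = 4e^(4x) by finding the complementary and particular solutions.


Characteristic roots of r² + 4r = 0 are 0, -4.
y_h = C₁ + C₂e^(-4x).
Forcing exponent 4 is not a characteristic root; try y_p = Ae^(4x).
Substitute: A·(16 + (4)·4 + (0)) = A·32 = 4, so A = 1/8.
General solution: y = C₁ + C₂e^(-4x) + (1/8)e^(4x).


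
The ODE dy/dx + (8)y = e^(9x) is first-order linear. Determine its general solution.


P(x) = 8 ⇒ μ = e^(8x).
(μ y)' = e^(17x) ⇒ μ y = e^(17x)/17 + C.
Divide by μ: y = (1/17)e^(9x) + Ce^(-8x).


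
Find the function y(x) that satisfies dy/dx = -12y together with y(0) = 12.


General solution of y' = -12y is y = Ce^(-12x).
Apply y(0) = 12: C = 12.
Particular solution: y = 12e^(-12x).


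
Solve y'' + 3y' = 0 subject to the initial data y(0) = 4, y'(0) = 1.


Characteristic roots of r² + 3r = 0 are -3, 0.
General solution y = c₁ e^(-3x) + c₂.
Apply y(0) = 4: c₁ + c₂ = 4. Apply y'(0) = 1: -3 c₁ + 0 c₂ = 1.
Solve: c₁ = -1/3, c₂ = 13/3.
Particular solution: y = -(1/3)e^(-3x) + 13/3.


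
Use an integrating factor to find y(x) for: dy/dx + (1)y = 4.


P(x) = 1, Q(x) = 4; integrating factor μ = e^(x).
(μ y)' = 4e^(x) ⇒ μ y = 4e^(x) + C.
Divide by μ: y = 4 + Ce^(-x).


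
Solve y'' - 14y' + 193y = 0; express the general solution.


Characteristic equation: r² - 14r + 193 = 0.
Discriminant is negative; roots r = 7 ± 12i (complex conjugate pair).
General solution uses e^(α x)(C₁ cos(β x) + C₂ sin(β x)): y = e^(7x)(C₁cos(12x) + C₂sin(12x)).


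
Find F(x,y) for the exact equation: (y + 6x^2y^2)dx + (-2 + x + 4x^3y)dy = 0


Check exactness: ∂M/∂y = 1 + 12x^2y and ∂N/∂x = 1 + 12x^2y; equal, so the equation is exact.
Integrate M with respect to x (treating y as constant): ∫M dx = xy + 2x^3y^2 + h(y).
Differentiate w.r.t. y and set equal to N: the x-dependent terms already match, leaving h'(y) = -2. Integrate: h(y) = -2y.
So F(x,y) = -2y + xy + 2x^3y^2.
General solution: -2y + xy + 2x^3y^2 = C.


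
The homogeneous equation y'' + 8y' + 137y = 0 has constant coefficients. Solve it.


Characteristic equation: r² + 8r + 137 = 0.
Discriminant is negative; roots r = -4 ± 11i (complex conjugate pair).
General solution uses e^(α x)(C₁ cos(β x) + C₂ sin(β x)): y = e^(-4x)(C₁cos(11x) + C₂sin(11x)).


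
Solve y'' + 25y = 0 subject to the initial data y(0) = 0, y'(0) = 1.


Characteristic roots of r² + 25 = 0 are ±5i, so y = C₁cos(5x) + C₂sin(5x).
Apply y(0) = 0: C₁ = 0. Differentiate and apply y'(0) = 1: 5·C₂ = 1, so C₂ = 1/5.
Particular solution: y = (1/5)sin(5x).


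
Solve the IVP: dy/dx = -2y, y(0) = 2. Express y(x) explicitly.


General solution of y' = -2y is y = Ce^(-2x).
Apply y(0) = 2: C = 2.
Particular solution: y = 2e^(-2x).


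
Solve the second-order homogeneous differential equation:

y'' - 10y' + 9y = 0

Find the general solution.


Characteristic equation: r² - 10r + 9 = 0.
Factor: (r - 9)(r - 1) = 0 ⇒ r = 9, 1 (distinct real).
General solution: y = C₁e^(9x) + C₂e^(x).


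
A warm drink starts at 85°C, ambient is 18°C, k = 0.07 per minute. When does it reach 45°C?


From T(t) = T_a + (T₀ - T_a)e^(-kt), set T(t) = 45:
(45 - 18) / (85 - 18) = e^(-0.07t), so t = -ln(0.403)/0.07 ≈ 13.0 minutes.


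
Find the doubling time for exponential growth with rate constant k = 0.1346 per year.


Exponential growth: P(t) = P₀ e^(0.1346t). Set P(t)/P₀ = 2: e^(0.1346t) = 2.
Solve: t = ln(2)/0.1346 ≈ 5.15 years.


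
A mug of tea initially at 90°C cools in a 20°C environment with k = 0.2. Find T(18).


Newton's law: dT/dt = -k(T - T_a) has solution T(t) = T_a + (T₀ - T_a)e^(-kt).
Plug in T_a = 20, T₀ = 90, k = 0.2, t = 18: T(18) = 20 + (70)e^(-3.60) ≈ 21.9°C.


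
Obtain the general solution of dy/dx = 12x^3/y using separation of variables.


Separate variables: y dy = 12x^3 dx.
Integrate both sides: y²/2 = 3x^4 + C₀.
Multiply by 2: y² = 6x^4 + C.


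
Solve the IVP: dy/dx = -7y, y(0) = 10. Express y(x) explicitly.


General solution of y' = -7y is y = Ce^(-7x).
Apply y(0) = 10: C = 10.
Particular solution: y = 10e^(-7x).


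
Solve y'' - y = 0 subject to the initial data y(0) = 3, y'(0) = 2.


Characteristic roots of r² - 1 = 0 are -1, 1.
General solution y = c₁ e^(-x) + c₂ e^(x).
Apply y(0) = 3: c₁ + c₂ = 3. Apply y'(0) = 2: -1 c₁ + 1 c₂ = 2.
Solve: c₁ = 1/2, c₂ = 5/2.
Particular solution: y = (1/2)e^(-x) + (5/2)e^(x).


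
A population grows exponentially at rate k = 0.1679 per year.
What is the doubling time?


Exponential growth: P(t) = P₀ e^(0.1679t). Set P(t)/P₀ = 2: e^(0.1679t) = 2.
Solve: t = ln(2)/0.1679 ≈ 4.13 years.


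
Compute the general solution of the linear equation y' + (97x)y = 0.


P(x) = 97x ⇒ μ = e^((97/2)x²).
Q(x) = 0 so μ y is constant: y = Ce^(-(97/2)x²).


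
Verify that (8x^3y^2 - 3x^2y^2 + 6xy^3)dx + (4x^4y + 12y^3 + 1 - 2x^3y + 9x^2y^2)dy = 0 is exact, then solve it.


Check exactness: ∂M/∂y = 16x^3y - 6x^2y + 18xy^2 and ∂N/∂x = 16x^3y - 6x^2y + 18xy^2; equal, so the equation is exact.
Integrate M with respect to x (treating y as constant): ∫M dx = 2x^4y^2 - x^3y^2 + 3x^2y^3 + h(y).
Differentiate w.r.t. y and set equal to N: the x-dependent terms already match, leaving h'(y) = 12y^3 + 1. Integrate: h(y) = 3y^4 + y.
So F(x,y) = 2x^4y^2 + 3y^4 + y - x^3y^2 + 3x^2y^3.
General solution: 2x^4y^2 + 3y^4 + y - x^3y^2 + 3x^2y^3 = C.


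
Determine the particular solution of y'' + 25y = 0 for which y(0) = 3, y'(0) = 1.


Characteristic roots of r² + 25 = 0 are ±5i, so y = C₁cos(5x) + C₂sin(5x).
Apply y(0) = 3: C₁ = 3. Differentiate and apply y'(0) = 1: 5·C₂ = 1, so C₂ = 1/5.
Particular solution: y = 3cos(5x) + (1/5)sin(5x).


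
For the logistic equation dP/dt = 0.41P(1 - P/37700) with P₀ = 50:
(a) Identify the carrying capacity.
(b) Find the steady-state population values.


Logistic ODE dP/dt = 0.41P(1 - P/37700) has equilibria where dP/dt = 0, i.e. P = 0 or P = 37700.
The coefficient (1 - P/K) = 0 when P = K, identifying K = 37700 as the carrying capacity.
(a) K = 37700; (b) equilibria P = 0 and P = 37700.


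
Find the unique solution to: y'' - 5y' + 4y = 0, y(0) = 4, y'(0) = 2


Characteristic roots of r² - 5r + 4 = 0 are 4, 1.
General solution y = c₁ e^(4x) + c₂ e^(x).
Apply y(0) = 4: c₁ + c₂ = 4. Apply y'(0) = 2: 4 c₁ + 1 c₂ = 2.
Solve: c₁ = -2/3, c₂ = 14/3.
Particular solution: y = -(2/3)e^(4x) + (14/3)e^(x).


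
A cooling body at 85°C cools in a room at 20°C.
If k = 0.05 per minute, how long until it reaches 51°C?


From T(t) = T_a + (T₀ - T_a)e^(-kt), set T(t) = 51:
(51 - 20) / (85 - 20) = e^(-0.05t), so t = -ln(0.477)/0.05 ≈ 14.8 minutes.


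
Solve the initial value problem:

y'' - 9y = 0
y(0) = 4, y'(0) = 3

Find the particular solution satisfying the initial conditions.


Characteristic roots of r² - 9 = 0 are 3, -3.
General solution y = c₁ e^(3x) + c₂ e^(-3x).
Apply y(0) = 4: c₁ + c₂ = 4. Apply y'(0) = 3: 3 c₁ - 3 c₂ = 3.
Solve: c₁ = 5/2, c₂ = 3/2.
Particular solution: y = (5/2)e^(3x) + (3/2)e^(-3x).


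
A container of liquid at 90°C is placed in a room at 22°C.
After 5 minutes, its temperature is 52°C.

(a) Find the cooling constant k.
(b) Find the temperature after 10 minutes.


Newton's law: T(t) = T_a + (T₀ - T_a)e^(-kt).
(a) Use T(5) = 52: (52 - 22)/(90 - 22) = e^(-k·5), so k = -ln(0.441)/5 ≈ 0.1637.
(b) Apply k to t = 10: T(10) = 22 + (68)e^(-1.637) ≈ 35.2°C.


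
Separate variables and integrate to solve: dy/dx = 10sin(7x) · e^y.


Separate: e^(-y) dy = 10sin(7x) dx.
Integrate: -e^(-y) = -(10/7)cos(7x) + C₀.
Rearrange: e^(-y) = (10/7)cos(7x) + C.


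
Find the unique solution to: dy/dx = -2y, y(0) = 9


General solution of y' = -2y is y = Ce^(-2x).
Apply y(0) = 9: C = 9.
Particular solution: y = 9e^(-2x).


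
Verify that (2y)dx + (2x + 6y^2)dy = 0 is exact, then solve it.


Check exactness: ∂M/∂y = 2 and ∂N/∂x = 2; equal, so the equation is exact.
Integrate M with respect to x (treating y as constant): ∫M dx = 2xy + h(y).
Differentiate w.r.t. y and set equal to N: the x-dependent terms already match, leaving h'(y) = 6y^2. Integrate: h(y) = 2y^3.
So F(x,y) = 2xy + 2y^3.
General solution: 2xy + 2y^3 = C.


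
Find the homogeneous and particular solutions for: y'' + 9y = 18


Homogeneous part: r² + 9 = 0 ⇒ r = ±3i, so y_h = C₁cos(3x) + C₂sin(3x).
Try constant y_p = A; plug in: 9A = 18 ⇒ A = 2.
General solution: y = C₁cos(3x) + C₂sin(3x) + 2.


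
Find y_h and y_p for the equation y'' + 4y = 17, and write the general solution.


Homogeneous part: r² + 4 = 0 ⇒ r = ±2i, so y_h = C₁cos(2x) + C₂sin(2x).
Try constant y_p = A; plug in: 4A = 17 ⇒ A = 17/4.
General solution: y = C₁cos(2x) + C₂sin(2x) + 17/4.


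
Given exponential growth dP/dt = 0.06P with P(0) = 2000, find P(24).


The ODE dP/dt = 0.06P has solution P(t) = P(0)e^(0.06t).
Substitute P(0) = 2000 and t = 24: P(24) = 2000 e^(1.44) ≈ 8441.


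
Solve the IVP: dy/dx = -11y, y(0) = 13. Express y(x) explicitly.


General solution of y' = -11y is y = Ce^(-11x).
Apply y(0) = 13: C = 13.
Particular solution: y = 13e^(-11x).


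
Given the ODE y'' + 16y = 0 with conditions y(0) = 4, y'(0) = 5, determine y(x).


Characteristic roots of r² + 16 = 0 are ±4i, so y = C₁cos(4x) + C₂sin(4x).
Apply y(0) = 4: C₁ = 4. Differentiate and apply y'(0) = 5: 4·C₂ = 5, so C₂ = 5/4.
Particular solution: y = 4cos(4x) + (5/4)sin(4x).


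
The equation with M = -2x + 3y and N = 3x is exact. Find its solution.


Check exactness: ∂M/∂y = 3 and ∂N/∂x = 3; equal, so the equation is exact.
Integrate M with respect to x (treating y as constant): ∫M dx = -x^2 + 3xy + h(y).
Differentiate w.r.t. y and set equal to N: all terms match, so h'(y) = 0 and h is a constant absorbed into C.
General solution: -x^2 + 3xy = C.


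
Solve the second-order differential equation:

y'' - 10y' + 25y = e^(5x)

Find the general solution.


Characteristic polynomial (r - 5)² = 0; repeated root r = 5.
y_h = (C₁ + C₂x)e^(5x). Forcing matches the repeated root (resonance), so try y_p = Ax² e^(5x).
Substitute and solve for A: 2A = 1, so A = 1/2.
General solution: y = (C₁ + C₂x + (1/2)x²)e^(5x).


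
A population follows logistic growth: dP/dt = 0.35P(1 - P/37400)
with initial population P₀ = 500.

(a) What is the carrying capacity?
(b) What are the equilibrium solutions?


Logistic ODE dP/dt = 0.35P(1 - P/37400) has equilibria where dP/dt = 0, i.e. P = 0 or P = 37400.
The coefficient (1 - P/K) = 0 when P = K, identifying K = 37400 as the carrying capacity.
(a) K = 37400; (b) equilibria P = 0 and P = 37400.


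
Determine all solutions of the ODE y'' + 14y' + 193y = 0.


Characteristic equation: r² + 14r + 193 = 0.
Discriminant is negative; roots r = -7 ± 12i (complex conjugate pair).
General solution uses e^(α x)(C₁ cos(β x) + C₂ sin(β x)): y = e^(-7x)(C₁cos(12x) + C₂sin(12x)).


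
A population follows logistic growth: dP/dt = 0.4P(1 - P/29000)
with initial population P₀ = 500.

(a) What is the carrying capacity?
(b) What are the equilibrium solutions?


Logistic ODE dP/dt = 0.4P(1 - P/29000) has equilibria where dP/dt = 0, i.e. P = 0 or P = 29000.
The coefficient (1 - P/K) = 0 when P = K, identifying K = 29000 as the carrying capacity.
(a) K = 29000; (b) equilibria P = 0 and P = 29000.


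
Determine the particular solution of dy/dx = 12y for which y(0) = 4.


General solution of y' = 12y is y = Ce^(12x).
Apply y(0) = 4: C = 4.
Particular solution: y = 4e^(12x).


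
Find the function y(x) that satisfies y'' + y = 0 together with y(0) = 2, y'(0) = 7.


Characteristic roots of r² + 1 = 0 are ±1i, so y = C₁cos(x) + C₂sin(x).
Apply y(0) = 2: C₁ = 2. Differentiate and apply y'(0) = 7: 1·C₂ = 7, so C₂ = 7.
Particular solution: y = 2cos(x) + 7sin(x).


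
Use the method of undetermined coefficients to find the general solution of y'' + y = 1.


Homogeneous part: r² + 1 = 0 ⇒ r = ±1i, so y_h = C₁cos(x) + C₂sin(x).
Try constant y_p = A; plug in: 1A = 1 ⇒ A = 1.
General solution: y = C₁cos(x) + C₂sin(x) + 1.


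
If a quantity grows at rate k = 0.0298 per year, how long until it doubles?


Exponential growth: P(t) = P₀ e^(0.0298t). Set P(t)/P₀ = 2: e^(0.0298t) = 2.
Solve: t = ln(2)/0.0298 ≈ 23.26 years.


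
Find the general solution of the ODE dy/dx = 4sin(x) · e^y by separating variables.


Separate: e^(-y) dy = 4sin(x) dx.
Integrate: -e^(-y) = -4cos(x) + C₀.
Rearrange: e^(-y) = 4cos(x) + C.


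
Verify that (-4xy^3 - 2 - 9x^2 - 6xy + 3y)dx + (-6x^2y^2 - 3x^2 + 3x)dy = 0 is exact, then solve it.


Check exactness: ∂M/∂y = -12xy^2 - 6x + 3 and ∂N/∂x = -12xy^2 - 6x + 3; equal, so the equation is exact.
Integrate M with respect to x (treating y as constant): ∫M dx = -2x^2y^3 - 2x - 3x^3 - 3x^2y + 3xy + h(y).
Differentiate w.r.t. y and set equal to N: all terms match, so h'(y) = 0 and h is a constant absorbed into C.
General solution: -2x^2y^3 - 2x - 3x^3 - 3x^2y + 3xy = C.


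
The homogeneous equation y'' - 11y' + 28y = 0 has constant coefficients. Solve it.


Characteristic equation: r² - 11r + 28 = 0.
Factor: (r - 7)(r - 4) = 0 ⇒ r = 7, 4 (distinct real).
General solution: y = C₁e^(7x) + C₂e^(4x).


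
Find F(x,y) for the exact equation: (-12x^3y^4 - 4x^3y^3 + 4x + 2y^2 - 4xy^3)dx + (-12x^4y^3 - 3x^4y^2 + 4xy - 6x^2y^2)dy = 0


Check exactness: ∂M/∂y = -48x^3y^3 - 12x^3y^2 + 4y - 12xy^2 and ∂N/∂x = -48x^3y^3 - 12x^3y^2 + 4y - 12xy^2; equal, so the equation is exact.
Integrate M with respect to x (treating y as constant): ∫M dx = -3x^4y^4 - x^4y^3 + 2x^2 + 2xy^2 - 2x^2y^3 + h(y).
Differentiate w.r.t. y and set equal to N: all terms match, so h'(y) = 0 and h is a constant absorbed into C.
General solution: -3x^4y^4 - x^4y^3 + 2x^2 + 2xy^2 - 2x^2y^3 = C.


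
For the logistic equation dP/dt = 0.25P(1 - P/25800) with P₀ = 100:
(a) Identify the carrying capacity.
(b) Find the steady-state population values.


Logistic ODE dP/dt = 0.25P(1 - P/25800) has equilibria where dP/dt = 0, i.e. P = 0 or P = 25800.
The coefficient (1 - P/K) = 0 when P = K, identifying K = 25800 as the carrying capacity.
(a) K = 25800; (b) equilibria P = 0 and P = 25800.


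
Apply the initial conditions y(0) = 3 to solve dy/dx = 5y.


General solution of y' = 5y is y = Ce^(5x).
Apply y(0) = 3: C = 3.
Particular solution: y = 3e^(5x).


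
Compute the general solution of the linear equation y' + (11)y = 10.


P(x) = 11, Q(x) = 10; integrating factor μ = e^(11x).
(μ y)' = 10e^(11x) ⇒ μ y = (10/11)e^(11x) + C.
Divide by μ: y = 10/11 + Ce^(-11x).


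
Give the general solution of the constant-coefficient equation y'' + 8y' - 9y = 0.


Characteristic equation: r² + 8r - 9 = 0.
Factor: (r + 9)(r - 1) = 0 ⇒ r = -9, 1 (distinct real).
General solution: y = C₁e^(-9x) + C₂e^(x).


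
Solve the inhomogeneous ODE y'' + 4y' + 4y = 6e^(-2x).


Characteristic polynomial (r + 2)² = 0; repeated root r = -2.
y_h = (C₁ + C₂x)e^(-2x). Forcing matches the repeated root (resonance), so try y_p = Ax² e^(-2x).
Substitute and solve for A: 2A = 6, so A = 3.
General solution: y = (C₁ + C₂x + 3x²)e^(-2x).


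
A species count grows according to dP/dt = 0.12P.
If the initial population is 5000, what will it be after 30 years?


The ODE dP/dt = 0.12P has solution P(t) = P(0)e^(0.12t).
Substitute P(0) = 5000 and t = 30: P(30) = 5000 e^(3.60) ≈ 182991.


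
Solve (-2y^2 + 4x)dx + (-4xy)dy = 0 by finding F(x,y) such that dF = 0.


Check exactness: ∂M/∂y = -4y and ∂N/∂x = -4y; equal, so the equation is exact.
Integrate M with respect to x (treating y as constant): ∫M dx = -2xy^2 + 2x^2 + h(y).
Differentiate w.r.t. y and set equal to N: all terms match, so h'(y) = 0 and h is a constant absorbed into C.
General solution: -2xy^2 + 2x^2 = C.


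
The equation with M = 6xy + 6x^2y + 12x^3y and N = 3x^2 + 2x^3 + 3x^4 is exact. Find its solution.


Check exactness: ∂M/∂y = 6x + 6x^2 + 12x^3 and ∂N/∂x = 6x + 6x^2 + 12x^3; equal, so the equation is exact.
Integrate M with respect to x (treating y as constant): ∫M dx = 3x^2y + 2x^3y + 3x^4y + h(y).
Differentiate w.r.t. y and set equal to N: all terms match, so h'(y) = 0 and h is a constant absorbed into C.
General solution: 3x^2y + 2x^3y + 3x^4y = C.


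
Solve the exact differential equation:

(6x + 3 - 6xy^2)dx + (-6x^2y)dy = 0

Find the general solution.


Check exactness: ∂M/∂y = -12xy and ∂N/∂x = -12xy; equal, so the equation is exact.
Integrate M with respect to x (treating y as constant): ∫M dx = 3x^2 + 3x - 3x^2y^2 + h(y).
Differentiate w.r.t. y and set equal to N: all terms match, so h'(y) = 0 and h is a constant absorbed into C.
General solution: 3x^2 + 3x - 3x^2y^2 = C.


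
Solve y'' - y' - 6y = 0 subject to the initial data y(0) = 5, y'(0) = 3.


Characteristic roots of r² - r - 6 = 0 are 3, -2.
General solution y = c₁ e^(3x) + c₂ e^(-2x).
Apply y(0) = 5: c₁ + c₂ = 5. Apply y'(0) = 3: 3 c₁ - 2 c₂ = 3.
Solve: c₁ = 13/5, c₂ = 12/5.
Particular solution: y = (13/5)e^(3x) + (12/5)e^(-2x).


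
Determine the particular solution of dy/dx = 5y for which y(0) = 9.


General solution of y' = 5y is y = Ce^(5x).
Apply y(0) = 9: C = 9.
Particular solution: y = 9e^(5x).


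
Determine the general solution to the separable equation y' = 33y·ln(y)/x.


Separate: dy/[y ln(y)] = 33 dx/x.
Substitute u = ln(y): du/u = 33 dx/x.
Integrate: ln|ln(y)| = 33ln|x| + C₀, hence ln(y) = C·x^33.


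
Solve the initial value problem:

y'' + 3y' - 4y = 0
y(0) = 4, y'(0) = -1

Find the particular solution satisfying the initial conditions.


Characteristic roots of r² + 3r - 4 = 0 are -4, 1.
General solution y = c₁ e^(-4x) + c₂ e^(x).
Apply y(0) = 4: c₁ + c₂ = 4. Apply y'(0) = -1: -4 c₁ + 1 c₂ = -1.
Solve: c₁ = 1, c₂ = 3.
Particular solution: y = e^(-4x) + 3e^(x).


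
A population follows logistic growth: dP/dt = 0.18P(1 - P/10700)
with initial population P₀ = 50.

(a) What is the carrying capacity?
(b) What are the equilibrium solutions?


Logistic ODE dP/dt = 0.18P(1 - P/10700) has equilibria where dP/dt = 0, i.e. P = 0 or P = 10700.
The coefficient (1 - P/K) = 0 when P = K, identifying K = 10700 as the carrying capacity.
(a) K = 10700; (b) equilibria P = 0 and P = 10700.


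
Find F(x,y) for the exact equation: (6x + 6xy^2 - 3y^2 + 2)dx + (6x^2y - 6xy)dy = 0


Check exactness: ∂M/∂y = 12xy - 6y and ∂N/∂x = 12xy - 6y; equal, so the equation is exact.
Integrate M with respect to x (treating y as constant): ∫M dx = 3x^2 + 3x^2y^2 - 3xy^2 + 2x + h(y).
Differentiate w.r.t. y and set equal to N: all terms match, so h'(y) = 0 and h is a constant absorbed into C.
General solution: 3x^2 + 3x^2y^2 - 3xy^2 + 2x = C.


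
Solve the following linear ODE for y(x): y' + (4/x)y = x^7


P(x) = 4/x ⇒ μ = x^4.
(x^4 y)' = x^4·x^7 = x^11.
Integrate: x^4 y = x^12/(12) + C.
Solve for y: y = (1/12)x^8 + C/x^4.


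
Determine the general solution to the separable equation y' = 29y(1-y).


Separate: dy/[y(1-y)] = 29 dx.
Partial fractions: 1/[y(1-y)] = 1/y + 1/(1-y).
Integrate: ln|y/(1-y)| = 29x + C₀.
Solve for y: y = 1/(1 + Ce^(-29x)).


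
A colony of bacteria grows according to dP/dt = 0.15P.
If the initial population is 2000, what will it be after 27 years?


The ODE dP/dt = 0.15P has solution P(t) = P(0)e^(0.15t).
Substitute P(0) = 2000 and t = 27: P(27) = 2000 e^(4.05) ≈ 114795.


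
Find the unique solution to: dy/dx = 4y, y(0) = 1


General solution of y' = 4y is y = Ce^(4x).
Apply y(0) = 1: C = 1.
Particular solution: y = e^(4x).


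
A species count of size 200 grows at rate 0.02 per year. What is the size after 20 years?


The ODE dP/dt = 0.02P has solution P(t) = P(0)e^(0.02t).
Substitute P(0) = 200 and t = 20: P(20) = 200 e^(0.40) ≈ 298.


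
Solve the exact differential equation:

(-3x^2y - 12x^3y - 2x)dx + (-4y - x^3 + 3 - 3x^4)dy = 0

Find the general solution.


Check exactness: ∂M/∂y = -3x^2 - 12x^3 and ∂N/∂x = -3x^2 - 12x^3; equal, so the equation is exact.
Integrate M with respect to x (treating y as constant): ∫M dx = -x^3y - 3x^4y - x^2 + h(y).
Differentiate w.r.t. y and set equal to N: the x-dependent terms already match, leaving h'(y) = -4y + 3. Integrate: h(y) = -2y^2 + 3y.
So F(x,y) = -2y^2 - x^3y + 3y - 3x^4y - x^2.
General solution: -2y^2 - x^3y + 3y - 3x^4y - x^2 = C.


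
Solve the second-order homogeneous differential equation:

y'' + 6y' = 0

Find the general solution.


Characteristic equation: r² + 6r = 0.
Factor: (r + 6)(r - 0) = 0 ⇒ r = -6, 0 (distinct real).
General solution: y = C₁e^(-6x) + C₂.


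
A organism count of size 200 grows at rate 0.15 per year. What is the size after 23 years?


The ODE dP/dt = 0.15P has solution P(t) = P(0)e^(0.15t).
Substitute P(0) = 200 and t = 23: P(23) = 200 e^(3.45) ≈ 6300.


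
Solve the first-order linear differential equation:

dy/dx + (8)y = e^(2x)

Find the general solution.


P(x) = 8 ⇒ μ = e^(8x).
(μ y)' = e^(10x) ⇒ μ y = e^(10x)/10 + C.
Divide by μ: y = (1/10)e^(2x) + Ce^(-8x).


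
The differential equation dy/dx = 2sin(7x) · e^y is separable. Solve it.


Separate: e^(-y) dy = 2sin(7x) dx.
Integrate: -e^(-y) = -(2/7)cos(7x) + C₀.
Rearrange: e^(-y) = (2/7)cos(7x) + C.


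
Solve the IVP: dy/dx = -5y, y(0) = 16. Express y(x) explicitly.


General solution of y' = -5y is y = Ce^(-5x).
Apply y(0) = 16: C = 16.
Particular solution: y = 16e^(-5x).


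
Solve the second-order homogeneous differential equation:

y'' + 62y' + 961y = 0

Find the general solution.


Characteristic equation: r² + 62r + 961 = 0, i.e. (r + 31)² = 0.
Repeated root r = -31; include an x factor for the second linearly independent solution.
General solution: y = (C₁ + C₂x)e^(-31x).


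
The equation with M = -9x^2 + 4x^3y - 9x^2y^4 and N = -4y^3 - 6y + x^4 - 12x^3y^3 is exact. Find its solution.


Check exactness: ∂M/∂y = 4x^3 - 36x^2y^3 and ∂N/∂x = 4x^3 - 36x^2y^3; equal, so the equation is exact.
Integrate M with respect to x (treating y as constant): ∫M dx = -3x^3 + x^4y - 3x^3y^4 + h(y).
Differentiate w.r.t. y and set equal to N: the x-dependent terms already match, leaving h'(y) = -4y^3 - 6y. Integrate: h(y) = -y^4 - 3y^2.
So F(x,y) = -y^4 - 3y^2 - 3x^3 + x^4y - 3x^3y^4.
General solution: -y^4 - 3y^2 - 3x^3 + x^4y - 3x^3y^4 = C.


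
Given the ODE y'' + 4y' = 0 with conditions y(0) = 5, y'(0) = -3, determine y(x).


Characteristic roots of r² + 4r = 0 are -4, 0.
General solution y = c₁ e^(-4x) + c₂.
Apply y(0) = 5: c₁ + c₂ = 5. Apply y'(0) = -3: -4 c₁ + 0 c₂ = -3.
Solve: c₁ = 3/4, c₂ = 17/4.
Particular solution: y = (3/4)e^(-4x) + 17/4.


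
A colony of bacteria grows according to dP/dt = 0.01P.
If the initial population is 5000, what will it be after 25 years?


The ODE dP/dt = 0.01P has solution P(t) = P(0)e^(0.01t).
Substitute P(0) = 5000 and t = 25: P(25) = 5000 e^(0.25) ≈ 6420.


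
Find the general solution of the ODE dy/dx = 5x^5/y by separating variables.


Separate variables: y dy = 5x^5 dx.
Integrate both sides: y²/2 = (5/6)x^6 + C₀.
Multiply by 2: y² = (5/3)x^6 + C.


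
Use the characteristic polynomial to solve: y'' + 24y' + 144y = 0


Characteristic equation: r² + 24r + 144 = 0, i.e. (r + 12)² = 0.
Repeated root r = -12; include an x factor for the second linearly independent solution.
General solution: y = (C₁ + C₂x)e^(-12x).


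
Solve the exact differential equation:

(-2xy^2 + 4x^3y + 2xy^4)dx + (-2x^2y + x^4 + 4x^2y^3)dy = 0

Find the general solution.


Check exactness: ∂M/∂y = -4xy + 4x^3 + 8xy^3 and ∂N/∂x = -4xy + 4x^3 + 8xy^3; equal, so the equation is exact.
Integrate M with respect to x (treating y as constant): ∫M dx = -x^2y^2 + x^4y + x^2y^4 + h(y).
Differentiate w.r.t. y and set equal to N: all terms match, so h'(y) = 0 and h is a constant absorbed into C.
General solution: -x^2y^2 + x^4y + x^2y^4 = C.


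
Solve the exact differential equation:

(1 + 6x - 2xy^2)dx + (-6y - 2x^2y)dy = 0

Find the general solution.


Check exactness: ∂M/∂y = -4xy and ∂N/∂x = -4xy; equal, so the equation is exact.
Integrate M with respect to x (treating y as constant): ∫M dx = x + 3x^2 - x^2y^2 + h(y).
Differentiate w.r.t. y and set equal to N: the x-dependent terms already match, leaving h'(y) = -6y. Integrate: h(y) = -3y^2.
So F(x,y) = x - 3y^2 + 3x^2 - x^2y^2.
General solution: x - 3y^2 + 3x^2 - x^2y^2 = C.


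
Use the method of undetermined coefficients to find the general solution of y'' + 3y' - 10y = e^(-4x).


Characteristic roots of r² + 3r - 10 = 0 are 2, -5.
y_h = C₁e^(2x) + C₂e^(-5x).
Forcing exponent -4 is not a characteristic root; try y_p = Ae^(-4x).
Substitute: A·(16 + (3)·-4 + (-10)) = A·-6 = 1, so A = -1/6.
General solution: y = C₁e^(2x) + C₂e^(-5x) - (1/6)e^(-4x).


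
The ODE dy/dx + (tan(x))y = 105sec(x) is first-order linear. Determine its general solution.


P(x) = tan(x) ⇒ μ = e^(∫tan(x)dx) = sec(x).
(sec(x) y)' = 105sec²(x) ⇒ sec(x) y = 105tan(x) + C.
Multiply by cos(x): y = 105sin(x) + C·cos(x).


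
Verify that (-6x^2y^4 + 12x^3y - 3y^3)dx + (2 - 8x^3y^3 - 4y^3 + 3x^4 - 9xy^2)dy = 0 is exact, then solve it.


Check exactness: ∂M/∂y = -24x^2y^3 + 12x^3 - 9y^2 and ∂N/∂x = -24x^2y^3 + 12x^3 - 9y^2; equal, so the equation is exact.
Integrate M with respect to x (treating y as constant): ∫M dx = -2x^3y^4 + 3x^4y - 3xy^3 + h(y).
Differentiate w.r.t. y and set equal to N: the x-dependent terms already match, leaving h'(y) = 2 - 4y^3. Integrate: h(y) = 2y - y^4.
So F(x,y) = 2y - 2x^3y^4 - y^4 + 3x^4y - 3xy^3.
General solution: 2y - 2x^3y^4 - y^4 + 3x^4y - 3xy^3 = C.


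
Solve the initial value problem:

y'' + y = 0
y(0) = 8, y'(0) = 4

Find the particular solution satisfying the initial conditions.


Characteristic roots of r² + 1 = 0 are ±1i, so y = C₁cos(x) + C₂sin(x).
Apply y(0) = 8: C₁ = 8. Differentiate and apply y'(0) = 4: 1·C₂ = 4, so C₂ = 4.
Particular solution: y = 8cos(x) + 4sin(x).


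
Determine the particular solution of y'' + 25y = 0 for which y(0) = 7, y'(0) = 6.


Characteristic roots of r² + 25 = 0 are ±5i, so y = C₁cos(5x) + C₂sin(5x).
Apply y(0) = 7: C₁ = 7. Differentiate and apply y'(0) = 6: 5·C₂ = 6, so C₂ = 6/5.
Particular solution: y = 7cos(5x) + (6/5)sin(5x).


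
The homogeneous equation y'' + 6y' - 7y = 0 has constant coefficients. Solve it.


Characteristic equation: r² + 6r - 7 = 0.
Factor: (r + 7)(r - 1) = 0 ⇒ r = -7, 1 (distinct real).
General solution: y = C₁e^(-7x) + C₂e^(x).


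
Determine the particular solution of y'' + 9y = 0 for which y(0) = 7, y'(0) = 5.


Characteristic roots of r² + 9 = 0 are ±3i, so y = C₁cos(3x) + C₂sin(3x).
Apply y(0) = 7: C₁ = 7. Differentiate and apply y'(0) = 5: 3·C₂ = 5, so C₂ = 5/3.
Particular solution: y = 7cos(3x) + (5/3)sin(3x).


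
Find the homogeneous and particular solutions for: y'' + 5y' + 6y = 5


Characteristic roots of r² + 5r + 6 = 0 are -2, -3.
y_h = C₁e^(-2x) + C₂e^(-3x).
Constant forcing; try y_p = A. Then 6A = 5 ⇒ A = 5/6.
General solution: y = C₁e^(-2x) + C₂e^(-3x) + 5/6.


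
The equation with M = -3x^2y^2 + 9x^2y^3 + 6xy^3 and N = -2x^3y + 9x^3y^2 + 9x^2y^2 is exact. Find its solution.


Check exactness: ∂M/∂y = -6x^2y + 27x^2y^2 + 18xy^2 and ∂N/∂x = -6x^2y + 27x^2y^2 + 18xy^2; equal, so the equation is exact.
Integrate M with respect to x (treating y as constant): ∫M dx = -x^3y^2 + 3x^3y^3 + 3x^2y^3 + h(y).
Differentiate w.r.t. y and set equal to N: all terms match, so h'(y) = 0 and h is a constant absorbed into C.
General solution: -x^3y^2 + 3x^3y^3 + 3x^2y^3 = C.


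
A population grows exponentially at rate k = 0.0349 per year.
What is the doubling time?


Exponential growth: P(t) = P₀ e^(0.0349t). Set P(t)/P₀ = 2: e^(0.0349t) = 2.
Solve: t = ln(2)/0.0349 ≈ 19.86 years.


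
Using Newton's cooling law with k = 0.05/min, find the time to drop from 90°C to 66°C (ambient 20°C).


From T(t) = T_a + (T₀ - T_a)e^(-kt), set T(t) = 66:
(66 - 20) / (90 - 20) = e^(-0.05t), so t = -ln(0.657)/0.05 ≈ 8.4 minutes.


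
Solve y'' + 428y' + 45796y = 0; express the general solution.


Characteristic equation: r² + 428r + 45796 = 0, i.e. (r + 214)² = 0.
Repeated root r = -214; include an x factor for the second linearly independent solution.
General solution: y = (C₁ + C₂x)e^(-214x).


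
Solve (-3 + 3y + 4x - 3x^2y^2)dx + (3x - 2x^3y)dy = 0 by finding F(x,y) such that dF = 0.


Check exactness: ∂M/∂y = 3 - 6x^2y and ∂N/∂x = 3 - 6x^2y; equal, so the equation is exact.
Integrate M with respect to x (treating y as constant): ∫M dx = -3x + 3xy + 2x^2 - x^3y^2 + h(y).
Differentiate w.r.t. y and set equal to N: all terms match, so h'(y) = 0 and h is a constant absorbed into C.
General solution: -3x + 3xy + 2x^2 - x^3y^2 = C.


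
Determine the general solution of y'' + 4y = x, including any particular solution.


Homogeneous: r² + 4 = 0 ⇒ r = ±2i, y_h = C₁cos(2x) + C₂sin(2x).
Polynomial forcing; try y_p = Ax + B. Then y_p'' + 4 y_p = 4(Ax + B) = x, so B = 0 and A = 1/4.
General solution: y = C₁cos(2x) + C₂sin(2x) + (1/4)x.


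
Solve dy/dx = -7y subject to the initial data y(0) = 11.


General solution of y' = -7y is y = Ce^(-7x).
Apply y(0) = 11: C = 11.
Particular solution: y = 11e^(-7x).


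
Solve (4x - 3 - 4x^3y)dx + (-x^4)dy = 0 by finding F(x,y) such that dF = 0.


Check exactness: ∂M/∂y = -4x^3 and ∂N/∂x = -4x^3; equal, so the equation is exact.
Integrate M with respect to x (treating y as constant): ∫M dx = 2x^2 - 3x - x^4y + h(y).
Differentiate w.r.t. y and set equal to N: all terms match, so h'(y) = 0 and h is a constant absorbed into C.
General solution: 2x^2 - 3x - x^4y = C.


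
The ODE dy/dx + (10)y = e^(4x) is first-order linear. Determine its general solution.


P(x) = 10 ⇒ μ = e^(10x).
(μ y)' = e^(14x) ⇒ μ y = e^(14x)/14 + C.
Divide by μ: y = (1/14)e^(4x) + Ce^(-10x).


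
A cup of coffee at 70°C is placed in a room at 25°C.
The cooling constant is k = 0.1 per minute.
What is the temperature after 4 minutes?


Newton's law: dT/dt = -k(T - T_a) has solution T(t) = T_a + (T₀ - T_a)e^(-kt).
Plug in T_a = 25, T₀ = 70, k = 0.1, t = 4: T(4) = 25 + (45)e^(-0.40) ≈ 55.2°C.


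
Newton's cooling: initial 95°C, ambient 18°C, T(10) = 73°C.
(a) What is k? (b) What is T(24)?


Newton's law: T(t) = T_a + (T₀ - T_a)e^(-kt).
(a) Use T(10) = 73: (73 - 18)/(95 - 18) = e^(-k·10), so k = -ln(0.714)/10 ≈ 0.0336.
(b) Apply k to t = 24: T(24) = 18 + (77)e^(-0.808) ≈ 52.3°C.


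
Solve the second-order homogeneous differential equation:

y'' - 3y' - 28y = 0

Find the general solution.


Characteristic equation: r² - 3r - 28 = 0.
Factor: (r + 4)(r - 7) = 0 ⇒ r = -4, 7 (distinct real).
General solution: y = C₁e^(-4x) + C₂e^(7x).


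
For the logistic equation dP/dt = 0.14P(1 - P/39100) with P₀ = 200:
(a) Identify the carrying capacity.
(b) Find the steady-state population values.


Logistic ODE dP/dt = 0.14P(1 - P/39100) has equilibria where dP/dt = 0, i.e. P = 0 or P = 39100.
The coefficient (1 - P/K) = 0 when P = K, identifying K = 39100 as the carrying capacity.
(a) K = 39100; (b) equilibria P = 0 and P = 39100.


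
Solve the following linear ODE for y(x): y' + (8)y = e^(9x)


P(x) = 8 ⇒ μ = e^(8x).
(μ y)' = e^(17x) ⇒ μ y = e^(17x)/17 + C.
Divide by μ: y = (1/17)e^(9x) + Ce^(-8x).


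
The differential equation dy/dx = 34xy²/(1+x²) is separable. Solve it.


Separate: dy/y² = 34x/(1+x²) dx.
Integrate LHS: ∫ dy/y² = -1/y.
Integrate RHS via u = 1+x²: 17ln(1+x²) + C.
Result: -1/y = 17ln(1+x²) + C.


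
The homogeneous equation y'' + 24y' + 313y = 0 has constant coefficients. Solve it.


Characteristic equation: r² + 24r + 313 = 0.
Discriminant is negative; roots r = -12 ± 13i (complex conjugate pair).
General solution uses e^(α x)(C₁ cos(β x) + C₂ sin(β x)): y = e^(-12x)(C₁cos(13x) + C₂sin(13x)).


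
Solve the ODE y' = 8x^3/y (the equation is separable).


Separate variables: y dy = 8x^3 dx.
Integrate both sides: y²/2 = 2x^4 + C₀.
Multiply by 2: y² = 4x^4 + C.


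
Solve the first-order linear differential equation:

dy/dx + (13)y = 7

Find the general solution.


P(x) = 13, Q(x) = 7; integrating factor μ = e^(13x).
(μ y)' = 7e^(13x) ⇒ μ y = (7/13)e^(13x) + C.
Divide by μ: y = 7/13 + Ce^(-13x).


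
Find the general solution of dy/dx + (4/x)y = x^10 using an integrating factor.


P(x) = 4/x ⇒ μ = x^4.
(x^4 y)' = x^4·x^10 = x^14.
Integrate: x^4 y = x^15/(15) + C.
Solve for y: y = (1/15)x^11 + C/x^4.


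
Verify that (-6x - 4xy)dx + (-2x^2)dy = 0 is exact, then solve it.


Check exactness: ∂M/∂y = -4x and ∂N/∂x = -4x; equal, so the equation is exact.
Integrate M with respect to x (treating y as constant): ∫M dx = -3x^2 - 2x^2y + h(y).
Differentiate w.r.t. y and set equal to N: all terms match, so h'(y) = 0 and h is a constant absorbed into C.
General solution: -3x^2 - 2x^2y = C.


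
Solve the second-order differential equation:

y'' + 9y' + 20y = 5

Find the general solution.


Characteristic roots of r² + 9r + 20 = 0 are -5, -4.
y_h = C₁e^(-5x) + C₂e^(-4x).
Constant forcing; try y_p = A. Then 20A = 5 ⇒ A = 1/4.
General solution: y = C₁e^(-5x) + C₂e^(-4x) + 1/4.


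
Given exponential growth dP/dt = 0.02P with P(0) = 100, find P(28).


The ODE dP/dt = 0.02P has solution P(t) = P(0)e^(0.02t).
Substitute P(0) = 100 and t = 28: P(28) = 100 e^(0.56) ≈ 175.


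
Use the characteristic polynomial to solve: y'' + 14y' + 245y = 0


Characteristic equation: r² + 14r + 245 = 0.
Discriminant is negative; roots r = -7 ± 14i (complex conjugate pair).
General solution uses e^(α x)(C₁ cos(β x) + C₂ sin(β x)): y = e^(-7x)(C₁cos(14x) + C₂sin(14x)).


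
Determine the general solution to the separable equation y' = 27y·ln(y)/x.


Separate: dy/[y ln(y)] = 27 dx/x.
Substitute u = ln(y): du/u = 27 dx/x.
Integrate: ln|ln(y)| = 27ln|x| + C₀, hence ln(y) = C·x^27.


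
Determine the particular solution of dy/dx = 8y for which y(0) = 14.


General solution of y' = 8y is y = Ce^(8x).
Apply y(0) = 14: C = 14.
Particular solution: y = 14e^(8x).


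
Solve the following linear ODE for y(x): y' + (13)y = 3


P(x) = 13, Q(x) = 3; integrating factor μ = e^(13x).
(μ y)' = 3e^(13x) ⇒ μ y = (3/13)e^(13x) + C.
Divide by μ: y = 3/13 + Ce^(-13x).


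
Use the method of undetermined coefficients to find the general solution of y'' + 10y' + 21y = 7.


Characteristic roots of r² + 10r + 21 = 0 are -3, -7.
y_h = C₁e^(-3x) + C₂e^(-7x).
Constant forcing; try y_p = A. Then 21A = 7 ⇒ A = 1/3.
General solution: y = C₁e^(-3x) + C₂e^(-7x) + 1/3.


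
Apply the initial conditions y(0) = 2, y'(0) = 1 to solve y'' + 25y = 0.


Characteristic roots of r² + 25 = 0 are ±5i, so y = C₁cos(5x) + C₂sin(5x).
Apply y(0) = 2: C₁ = 2. Differentiate and apply y'(0) = 1: 5·C₂ = 1, so C₂ = 1/5.
Particular solution: y = 2cos(5x) + (1/5)sin(5x).


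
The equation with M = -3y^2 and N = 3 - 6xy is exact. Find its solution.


Check exactness: ∂M/∂y = -6y and ∂N/∂x = -6y; equal, so the equation is exact.
Integrate M with respect to x (treating y as constant): ∫M dx = -3xy^2 + h(y).
Differentiate w.r.t. y and set equal to N: the x-dependent terms already match, leaving h'(y) = 3. Integrate: h(y) = 3y.
So F(x,y) = 3y - 3xy^2.
General solution: 3y - 3xy^2 = C.


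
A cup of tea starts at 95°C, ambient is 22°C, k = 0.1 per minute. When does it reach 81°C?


From T(t) = T_a + (T₀ - T_a)e^(-kt), set T(t) = 81:
(81 - 22) / (95 - 22) = e^(-0.1t), so t = -ln(0.808)/0.1 ≈ 2.1 minutes.


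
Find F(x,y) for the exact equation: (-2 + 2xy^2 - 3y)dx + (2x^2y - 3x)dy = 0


Check exactness: ∂M/∂y = 4xy - 3 and ∂N/∂x = 4xy - 3; equal, so the equation is exact.
Integrate M with respect to x (treating y as constant): ∫M dx = -2x + x^2y^2 - 3xy + h(y).
Differentiate w.r.t. y and set equal to N: all terms match, so h'(y) = 0 and h is a constant absorbed into C.
General solution: -2x + x^2y^2 - 3xy = C.


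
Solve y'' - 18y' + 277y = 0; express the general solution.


Characteristic equation: r² - 18r + 277 = 0.
Discriminant is negative; roots r = 9 ± 14i (complex conjugate pair).
General solution uses e^(α x)(C₁ cos(β x) + C₂ sin(β x)): y = e^(9x)(C₁cos(14x) + C₂sin(14x)).
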